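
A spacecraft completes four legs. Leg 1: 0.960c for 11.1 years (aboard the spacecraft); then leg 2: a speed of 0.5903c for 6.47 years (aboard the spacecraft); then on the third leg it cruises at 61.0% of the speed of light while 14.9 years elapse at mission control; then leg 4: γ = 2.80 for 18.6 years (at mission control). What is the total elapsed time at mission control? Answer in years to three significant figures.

Δt = 81.2 years

Leg 1: γ = 1/√(1 − 0.960²) = 25/7 ≈ 3.571; Δt_1 = 3.571 × 11.1 = 39.64 years.
Leg 2: γ = 1/√(1 − 0.5903²) = 1/√0.6515 = 1.239; Δt_2 = 1.239 × 6.47 = 8.016 years.
Leg 3: 14.9 years is already measured at mission control.
Leg 4: 18.6 years is already measured at mission control.
Total: 39.64 + 8.016 + 14.90 + 18.60 years.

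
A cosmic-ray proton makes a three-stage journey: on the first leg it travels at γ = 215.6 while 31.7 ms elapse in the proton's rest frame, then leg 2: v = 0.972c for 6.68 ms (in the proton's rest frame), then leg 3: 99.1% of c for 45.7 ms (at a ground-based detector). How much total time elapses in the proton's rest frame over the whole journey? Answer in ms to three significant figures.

τ = 44.5 ms

Leg 1: 31.7 ms is already measured in the proton's rest frame.
Leg 2: 6.68 ms is already measured in the proton's rest frame.
Leg 3: β = 0.991; γ = 1/√(1 − 0.991²) = 1/√0.01792 = 7.470; τ_3 = 45.7/7.470 = 6.117 ms.
Total: 31.70 + 6.680 + 6.117 ms.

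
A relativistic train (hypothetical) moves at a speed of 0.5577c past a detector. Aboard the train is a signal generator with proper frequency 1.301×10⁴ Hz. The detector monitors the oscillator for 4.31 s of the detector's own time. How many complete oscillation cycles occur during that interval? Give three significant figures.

N = 4.65×10⁴

γ = 1/√(1 − 0.5577²) = 1/√0.6890 = 1.205
During 4.31 s of lab time, the oscillator's proper time advances by τ = Δt/γ = 4.31/1.205 = 3.577 s = 3.577×10⁰ s.
N = f × τ = 1.301×10⁴ × 3.577×10⁰ = 4.654×10⁴.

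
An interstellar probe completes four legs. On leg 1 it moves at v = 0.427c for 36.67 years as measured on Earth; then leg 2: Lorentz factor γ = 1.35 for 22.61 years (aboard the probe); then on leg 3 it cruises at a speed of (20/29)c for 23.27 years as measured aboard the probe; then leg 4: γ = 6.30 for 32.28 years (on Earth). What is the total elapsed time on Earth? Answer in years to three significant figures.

Δt = 132 years

Leg 1: 36.67 years is already measured on Earth.
Leg 2: γ = 1.35; Δt_2 = 1.350 × 22.61 = 30.52 years.
Leg 3: γ = 1/√(1 − (20/29)²) = 29/21 ≈ 1.381; Δt_3 = 1.381 × 23.27 = 32.13 years.
Leg 4: 32.28 years is already measured on Earth.
Total: 36.67 + 30.52 + 32.13 + 32.28 years.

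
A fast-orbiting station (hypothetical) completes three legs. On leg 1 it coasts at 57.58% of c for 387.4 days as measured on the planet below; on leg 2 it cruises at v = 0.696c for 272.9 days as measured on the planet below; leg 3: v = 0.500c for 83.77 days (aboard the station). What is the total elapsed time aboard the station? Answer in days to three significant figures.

Leg 1: β = 0.5758; γ = 1/√(1 − 0.5758²) = 1/√0.6685 = 1.223; τ_1 = 387.4/1.223 = 316.7 days.
Leg 2: γ = 1/√(1 − 0.696²) = 1/√0.5156 = 1.393; τ_2 = 272.9/1.393 = 196.0 days.
Leg 3: 83.77 days is already measured aboard the station.
Total: 316.7 + 196.0 + 83.77 days.

τ = 596 days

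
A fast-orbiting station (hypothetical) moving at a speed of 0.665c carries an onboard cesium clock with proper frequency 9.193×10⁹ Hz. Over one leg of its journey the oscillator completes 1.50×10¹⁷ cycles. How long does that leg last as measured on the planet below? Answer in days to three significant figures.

γ = 1/√(1 − 0.665²) = 1/√0.5578 = 1.339
Proper time for N cycles: τ = N/f = 1.50×10¹⁷/(9.193×10⁹) = 1.632×10⁷ s = 188.9 days.
Lab-frame duration Δt = γτ = 1.339 × 188.9 = 252.9 days.

Δt = 253 days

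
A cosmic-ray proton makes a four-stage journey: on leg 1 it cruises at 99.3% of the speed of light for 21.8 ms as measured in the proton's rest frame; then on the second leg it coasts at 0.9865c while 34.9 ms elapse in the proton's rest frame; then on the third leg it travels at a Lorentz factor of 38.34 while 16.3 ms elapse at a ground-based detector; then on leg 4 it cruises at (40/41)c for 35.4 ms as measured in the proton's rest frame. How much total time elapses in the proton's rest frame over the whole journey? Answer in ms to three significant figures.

Leg 1: 21.8 ms is already measured in the proton's rest frame.
Leg 2: 34.9 ms is already measured in the proton's rest frame.
Leg 3: γ = 38.34; τ_3 = 16.3/38.34 = 0.4251 ms.
Leg 4: 35.4 ms is already measured in the proton's rest frame.
Total: 21.80 + 34.90 + 0.4251 + 35.40 ms.

τ = 92.5 ms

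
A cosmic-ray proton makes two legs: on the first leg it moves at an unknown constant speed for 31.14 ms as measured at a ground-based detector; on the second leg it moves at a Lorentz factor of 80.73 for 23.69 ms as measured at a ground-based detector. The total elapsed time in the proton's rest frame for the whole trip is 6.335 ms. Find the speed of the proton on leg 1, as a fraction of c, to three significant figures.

β = 0.981

Leg 1: speed unknown; τ_1 = 31.14/γ_1.
Leg 2: γ = 80.73; τ_2 = 23.69/80.73 = 0.2934 ms.
Total proper time: τ_1 + 0.2934 = 6.335, so τ_1 = 6.335 − 0.2934 = 6.042 ms.
γ_1 = 31.14/6.042 = 5.154; β = √(1 − 1/γ²) = √0.9624.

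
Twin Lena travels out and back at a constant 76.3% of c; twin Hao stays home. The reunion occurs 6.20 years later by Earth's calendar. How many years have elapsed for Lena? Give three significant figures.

τ = 4.01 years

β = 0.763; γ = 1/√(1 − 0.763²) = 1/√0.4178 = 1.547
Lena's clock measures proper time along the trip: τ = Δt/γ = 6.20/1.547 years.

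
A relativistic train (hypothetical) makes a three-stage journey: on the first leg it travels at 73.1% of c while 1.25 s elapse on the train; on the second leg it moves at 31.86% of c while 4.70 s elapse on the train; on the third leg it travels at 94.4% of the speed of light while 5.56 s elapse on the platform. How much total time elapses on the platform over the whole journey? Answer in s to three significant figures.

Δt = 12.4 s

Leg 1: β = 0.731; γ = 1/√(1 − 0.731²) = 1/√0.4656 = 1.465; Δt_1 = 1.465 × 1.25 = 1.832 s.
Leg 2: β = 0.3186; γ = 1/√(1 − 0.3186²) = 1/√0.8985 = 1.055; Δt_2 = 1.055 × 4.70 = 4.958 s.
Leg 3: 5.56 s is already measured on the platform.
Total: 1.832 + 4.958 + 5.560 s.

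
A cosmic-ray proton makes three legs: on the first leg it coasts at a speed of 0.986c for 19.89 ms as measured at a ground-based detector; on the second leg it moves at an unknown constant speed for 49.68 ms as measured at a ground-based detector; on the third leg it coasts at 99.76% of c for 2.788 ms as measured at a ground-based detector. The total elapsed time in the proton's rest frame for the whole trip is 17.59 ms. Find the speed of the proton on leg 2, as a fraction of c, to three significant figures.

β = 0.959

Leg 1: γ = 1/√(1 − 0.986²) = 1/√0.02780 = 5.997; τ_1 = 19.89/5.997 = 3.317 ms.
Leg 2: speed unknown; τ_2 = 49.68/γ_2.
Leg 3: β = 0.9976; γ = 1/√(1 − 0.9976²) = 1/√0.004794 = 14.44; τ_3 = 2.788/14.44 = 0.1930 ms.
Total proper time: 3.317 + τ_2 + 0.1930 = 17.59, so τ_2 = 17.59 − 3.510 = 14.08 ms.
γ_2 = 49.68/14.08 = 3.528; β = √(1 − 1/γ²) = √0.9197.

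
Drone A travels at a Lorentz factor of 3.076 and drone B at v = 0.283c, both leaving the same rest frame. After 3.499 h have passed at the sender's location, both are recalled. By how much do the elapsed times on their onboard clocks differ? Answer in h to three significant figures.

A: γ = 3.076; τ_A = 3.499/3.076 = 1.138 h.
B: γ = 1/√(1 − 0.283²) = 1/√0.9199 = 1.043; τ_B = 3.499/1.043 = 3.356 h.

|τ_A − τ_B| = 2.22 h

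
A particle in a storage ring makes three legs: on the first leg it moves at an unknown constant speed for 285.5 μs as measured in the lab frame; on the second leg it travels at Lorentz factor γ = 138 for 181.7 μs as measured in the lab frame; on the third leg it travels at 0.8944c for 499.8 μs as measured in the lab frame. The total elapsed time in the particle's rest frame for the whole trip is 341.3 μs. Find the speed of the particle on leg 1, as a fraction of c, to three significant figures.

β = 0.913

Leg 1: speed unknown; τ_1 = 285.5/γ_1.
Leg 2: γ = 138; τ_2 = 181.7/138.0 = 1.317 μs.
Leg 3: γ = 1/√(1 − 0.8944²) = 1/√0.2000 = 2.236; τ_3 = 499.8/2.236 = 223.5 μs.
Total proper time: τ_1 + 1.317 + 223.5 = 341.3, so τ_1 = 341.3 − 224.9 = 116.4 μs.
γ_1 = 285.5/116.4 = 2.452; β = √(1 − 1/γ²) = √0.8337.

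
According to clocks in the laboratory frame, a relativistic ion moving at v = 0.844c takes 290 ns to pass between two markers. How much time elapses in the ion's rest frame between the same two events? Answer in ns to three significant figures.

τ = 156 ns

γ = 1/√(1 − 0.844²) = 1/√0.2877 = 1.864
The interval measured in the laboratory frame is the dilated one; the clock in the ion's rest frame measures the proper time τ = Δt/γ = 290/1.864 ns.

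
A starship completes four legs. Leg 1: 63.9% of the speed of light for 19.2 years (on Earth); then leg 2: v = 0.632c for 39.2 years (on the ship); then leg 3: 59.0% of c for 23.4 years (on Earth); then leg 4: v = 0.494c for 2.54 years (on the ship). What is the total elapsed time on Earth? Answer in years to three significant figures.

Δt = 96.1 years

Leg 1: 19.2 years is already measured on Earth.
Leg 2: γ = 1/√(1 − 0.632²) = 1/√0.6006 = 1.290; Δt_2 = 1.290 × 39.2 = 50.58 years.
Leg 3: 23.4 years is already measured on Earth.
Leg 4: γ = 1/√(1 − 0.494²) = 1/√0.7560 = 1.150; Δt_4 = 1.150 × 2.54 = 2.921 years.
Total: 19.20 + 50.58 + 23.40 + 2.921 years.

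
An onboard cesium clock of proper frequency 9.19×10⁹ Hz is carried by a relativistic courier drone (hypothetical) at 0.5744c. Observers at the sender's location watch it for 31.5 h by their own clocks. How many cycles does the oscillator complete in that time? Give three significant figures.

γ = 1/√(1 − 0.5744²) = 1/√0.6701 = 1.222
During 31.5 h of lab time, the oscillator's proper time advances by τ = Δt/γ = 31.5/1.222 = 25.79 h = 9.283×10⁴ s.
N = f × τ = 9.19×10⁹ × 9.283×10⁴ = 8.531×10¹⁴.

N = 8.53×10¹⁴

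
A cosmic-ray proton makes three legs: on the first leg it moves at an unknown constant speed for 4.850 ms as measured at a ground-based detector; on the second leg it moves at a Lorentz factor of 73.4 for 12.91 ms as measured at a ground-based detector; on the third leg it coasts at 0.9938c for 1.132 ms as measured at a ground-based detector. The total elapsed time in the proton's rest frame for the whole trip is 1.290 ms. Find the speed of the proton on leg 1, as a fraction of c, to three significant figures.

β = 0.979

Leg 1: speed unknown; τ_1 = 4.850/γ_1.
Leg 2: γ = 73.4; τ_2 = 12.91/73.40 = 0.1759 ms.
Leg 3: γ = 1/√(1 − 0.9938²) = 1/√0.01236 = 8.994; τ_3 = 1.132/8.994 = 0.1259 ms.
Total proper time: τ_1 + 0.1759 + 0.1259 = 1.290, so τ_1 = 1.290 − 0.3017 = 0.9883 ms.
γ_1 = 4.850/0.9883 = 4.908; β = √(1 − 1/γ²) = √0.9585.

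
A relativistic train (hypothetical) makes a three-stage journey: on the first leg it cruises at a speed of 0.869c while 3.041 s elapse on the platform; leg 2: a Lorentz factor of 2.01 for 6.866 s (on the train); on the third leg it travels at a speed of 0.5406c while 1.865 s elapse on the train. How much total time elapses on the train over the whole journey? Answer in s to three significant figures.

Leg 1: γ = 1/√(1 − 0.869²) = 1/√0.2448 = 2.021; τ_1 = 3.041/2.021 = 1.505 s.
Leg 2: 6.866 s is already measured on the train.
Leg 3: 1.865 s is already measured on the train.
Total: 1.505 + 6.866 + 1.865 s.

τ = 10.2 s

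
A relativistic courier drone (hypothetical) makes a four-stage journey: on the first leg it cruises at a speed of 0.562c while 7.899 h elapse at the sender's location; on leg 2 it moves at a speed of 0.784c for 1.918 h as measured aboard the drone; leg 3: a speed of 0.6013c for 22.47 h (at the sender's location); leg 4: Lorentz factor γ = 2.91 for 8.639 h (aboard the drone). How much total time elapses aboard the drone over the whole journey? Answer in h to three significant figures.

τ = 35.0 h

Leg 1: γ = 1/√(1 − 0.562²) = 1/√0.6842 = 1.209; τ_1 = 7.899/1.209 = 6.534 h.
Leg 2: 1.918 h is already measured aboard the drone.
Leg 3: γ = 1/√(1 − 0.6013²) = 1/√0.6384 = 1.252; τ_3 = 22.47/1.252 = 17.95 h.
Leg 4: 8.639 h is already measured aboard the drone.
Total: 6.534 + 1.918 + 17.95 + 8.639 h.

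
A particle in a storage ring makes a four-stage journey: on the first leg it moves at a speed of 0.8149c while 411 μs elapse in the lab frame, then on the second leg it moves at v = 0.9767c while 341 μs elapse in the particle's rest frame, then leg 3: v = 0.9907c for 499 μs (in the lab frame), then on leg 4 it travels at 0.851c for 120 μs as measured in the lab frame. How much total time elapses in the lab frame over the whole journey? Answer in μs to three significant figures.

Δt = 2620 μs

Leg 1: 411 μs is already measured in the lab frame.
Leg 2: γ = 1/√(1 − 0.9767²) = 1/√0.04606 = 4.660; Δt_2 = 4.660 × 341 = 1589 μs.
Leg 3: 499 μs is already measured in the lab frame.
Leg 4: 120 μs is already measured in the lab frame.
Total: 411.0 + 1589 + 499.0 + 120.0 μs.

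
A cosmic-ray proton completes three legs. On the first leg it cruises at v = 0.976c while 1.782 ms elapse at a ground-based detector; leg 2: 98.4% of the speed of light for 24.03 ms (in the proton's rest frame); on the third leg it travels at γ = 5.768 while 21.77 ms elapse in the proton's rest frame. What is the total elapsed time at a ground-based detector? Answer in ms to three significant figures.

Leg 1: 1.782 ms is already measured at a ground-based detector.
Leg 2: β = 0.984; γ = 1/√(1 − 0.984²) = 1/√0.03174 = 5.613; Δt_2 = 5.613 × 24.03 = 134.9 ms.
Leg 3: γ = 5.768; Δt_3 = 5.768 × 21.77 = 125.6 ms.
Total: 1.782 + 134.9 + 125.6 ms.

Δt = 262 ms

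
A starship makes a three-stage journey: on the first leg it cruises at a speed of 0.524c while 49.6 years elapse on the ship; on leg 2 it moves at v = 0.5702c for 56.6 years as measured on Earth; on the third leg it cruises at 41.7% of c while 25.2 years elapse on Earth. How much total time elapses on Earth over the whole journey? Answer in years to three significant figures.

Δt = 140 years

Leg 1: γ = 1/√(1 − 0.524²) = 1/√0.7254 = 1.174; Δt_1 = 1.174 × 49.6 = 58.24 years.
Leg 2: 56.6 years is already measured on Earth.
Leg 3: 25.2 years is already measured on Earth.
Total: 58.24 + 56.60 + 25.20 years.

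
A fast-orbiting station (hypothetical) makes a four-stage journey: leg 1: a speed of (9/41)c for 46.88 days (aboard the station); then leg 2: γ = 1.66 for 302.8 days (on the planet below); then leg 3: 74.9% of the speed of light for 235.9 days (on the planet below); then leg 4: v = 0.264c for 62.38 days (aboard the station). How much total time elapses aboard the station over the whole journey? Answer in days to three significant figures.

τ = 448 days

Leg 1: 46.88 days is already measured aboard the station.
Leg 2: γ = 1.66; τ_2 = 302.8/1.660 = 182.4 days.
Leg 3: β = 0.749; γ = 1/√(1 − 0.749²) = 1/√0.4390 = 1.509; τ_3 = 235.9/1.509 = 156.3 days.
Leg 4: 62.38 days is already measured aboard the station.
Total: 46.88 + 182.4 + 156.3 + 62.38 days.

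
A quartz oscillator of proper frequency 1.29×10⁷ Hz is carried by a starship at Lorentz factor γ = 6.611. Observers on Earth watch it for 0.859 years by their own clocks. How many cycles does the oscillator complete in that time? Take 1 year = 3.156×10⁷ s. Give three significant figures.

N = 5.29×10¹³

γ = 6.611
During 0.859 years of lab time, the oscillator's proper time advances by τ = Δt/γ = 0.859/6.611 = 0.1299 years = 4.101×10⁶ s.
N = f × τ = 1.29×10⁷ × 4.101×10⁶ = 5.290×10¹³.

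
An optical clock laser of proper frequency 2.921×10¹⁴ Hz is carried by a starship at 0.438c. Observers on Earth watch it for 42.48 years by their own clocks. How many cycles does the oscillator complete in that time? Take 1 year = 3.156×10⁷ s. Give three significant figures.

N = 3.52×10²³

γ = 1/√(1 − 0.438²) = 1/√0.8082 = 1.112
During 42.48 years of lab time, the oscillator's proper time advances by τ = Δt/γ = 42.48/1.112 = 38.19 years = 1.205×10⁹ s.
N = f × τ = 2.921×10¹⁴ × 1.205×10⁹ = 3.520×10²³.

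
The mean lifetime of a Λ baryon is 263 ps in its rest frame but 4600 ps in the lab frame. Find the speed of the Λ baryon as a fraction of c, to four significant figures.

v = 0.9984c

γ = Δt/τ₀ = 4600/263 = 17.49
β = √(1 − 1/γ²) = √(1 − 0.003269) = √0.9967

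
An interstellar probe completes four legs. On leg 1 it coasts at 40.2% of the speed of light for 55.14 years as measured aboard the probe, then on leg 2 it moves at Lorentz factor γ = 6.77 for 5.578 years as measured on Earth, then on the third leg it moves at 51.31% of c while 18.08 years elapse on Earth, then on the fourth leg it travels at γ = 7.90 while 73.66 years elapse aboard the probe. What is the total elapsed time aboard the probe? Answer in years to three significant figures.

Leg 1: 55.14 years is already measured aboard the probe.
Leg 2: γ = 6.77; τ_2 = 5.578/6.770 = 0.8239 years.
Leg 3: β = 0.5131; γ = 1/√(1 − 0.5131²) = 1/√0.7367 = 1.165; τ_3 = 18.08/1.165 = 15.52 years.
Leg 4: 73.66 years is already measured aboard the probe.
Total: 55.14 + 0.8239 + 15.52 + 73.66 years.

τ = 145 years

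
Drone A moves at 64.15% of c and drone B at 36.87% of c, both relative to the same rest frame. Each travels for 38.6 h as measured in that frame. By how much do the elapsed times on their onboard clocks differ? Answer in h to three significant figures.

|τ_A − τ_B| = 6.27 h

A: β = 0.6415; γ = 1/√(1 − 0.6415²) = 1/√0.5885 = 1.304; τ_A = 38.6/1.304 = 29.61 h.
B: β = 0.3687; γ = 1/√(1 − 0.3687²) = 1/√0.8641 = 1.076; τ_B = 38.6/1.076 = 35.88 h.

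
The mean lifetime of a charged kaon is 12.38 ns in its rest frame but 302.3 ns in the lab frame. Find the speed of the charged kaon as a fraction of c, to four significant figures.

v = 0.9992c

γ = Δt/τ₀ = 302.3/12.38 = 24.42
β = √(1 − 1/γ²) = √(1 − 0.001677) = √0.9983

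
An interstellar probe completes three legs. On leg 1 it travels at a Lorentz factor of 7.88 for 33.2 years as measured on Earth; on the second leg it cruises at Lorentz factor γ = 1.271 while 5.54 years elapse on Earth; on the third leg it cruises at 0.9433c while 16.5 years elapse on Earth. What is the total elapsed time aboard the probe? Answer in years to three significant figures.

τ = 14.0 years

Leg 1: γ = 7.88; τ_1 = 33.2/7.880 = 4.213 years.
Leg 2: γ = 1.271; τ_2 = 5.54/1.271 = 4.359 years.
Leg 3: γ = 1/√(1 − 0.9433²) = 1/√0.1102 = 3.013; τ_3 = 16.5/3.013 = 5.477 years.
Total: 4.213 + 4.359 + 5.477 years.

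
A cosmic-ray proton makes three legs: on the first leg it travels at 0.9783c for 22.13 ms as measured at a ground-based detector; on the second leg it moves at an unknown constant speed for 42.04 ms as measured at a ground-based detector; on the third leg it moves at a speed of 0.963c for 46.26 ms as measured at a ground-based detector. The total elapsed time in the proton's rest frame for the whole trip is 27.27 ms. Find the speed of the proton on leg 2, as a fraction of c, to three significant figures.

Leg 1: γ = 1/√(1 − 0.9783²) = 1/√0.04293 = 4.826; τ_1 = 22.13/4.826 = 4.585 ms.
Leg 2: speed unknown; τ_2 = 42.04/γ_2.
Leg 3: γ = 1/√(1 − 0.963²) = 1/√0.07263 = 3.711; τ_3 = 46.26/3.711 = 12.47 ms.
Total proper time: 4.585 + τ_2 + 12.47 = 27.27, so τ_2 = 27.27 − 17.05 = 10.22 ms.
γ_2 = 42.04/10.22 = 4.114; β = √(1 − 1/γ²) = √0.9409.

β = 0.970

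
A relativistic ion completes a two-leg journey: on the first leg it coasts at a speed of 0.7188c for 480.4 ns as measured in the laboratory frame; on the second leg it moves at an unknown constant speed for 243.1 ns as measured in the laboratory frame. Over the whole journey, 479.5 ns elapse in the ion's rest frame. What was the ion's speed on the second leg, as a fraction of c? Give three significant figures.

β = 0.801

Leg 1: γ = 1/√(1 − 0.7188²) = 1/√0.4833 = 1.438; τ_1 = 480.4/1.438 = 334.0 ns.
Leg 2: speed unknown; τ_2 = 243.1/γ_2.
Total proper time: 334.0 + τ_2 = 479.5, so τ_2 = 479.5 − 334.0 = 145.5 ns.
γ_2 = 243.1/145.5 = 1.671; β = √(1 − 1/γ²) = √0.6417.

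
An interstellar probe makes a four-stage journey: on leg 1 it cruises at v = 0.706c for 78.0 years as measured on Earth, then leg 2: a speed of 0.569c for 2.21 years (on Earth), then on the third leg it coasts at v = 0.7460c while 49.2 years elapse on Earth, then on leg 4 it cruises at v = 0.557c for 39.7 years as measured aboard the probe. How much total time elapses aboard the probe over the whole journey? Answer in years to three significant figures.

Leg 1: γ = 1/√(1 − 0.706²) = 1/√0.5016 = 1.412; τ_1 = 78.0/1.412 = 55.24 years.
Leg 2: γ = 1/√(1 − 0.569²) = 1/√0.6762 = 1.216; τ_2 = 2.21/1.216 = 1.817 years.
Leg 3: γ = 1/√(1 − 0.7460²) = 1/√0.4435 = 1.502; τ_3 = 49.2/1.502 = 32.76 years.
Leg 4: 39.7 years is already measured aboard the probe.
Total: 55.24 + 1.817 + 32.76 + 39.70 years.

τ = 130 years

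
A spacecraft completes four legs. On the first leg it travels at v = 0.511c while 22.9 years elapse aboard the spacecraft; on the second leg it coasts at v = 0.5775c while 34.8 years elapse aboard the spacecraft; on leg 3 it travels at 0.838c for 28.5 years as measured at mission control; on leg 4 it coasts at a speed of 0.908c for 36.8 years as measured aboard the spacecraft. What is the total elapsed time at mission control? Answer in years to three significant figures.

Δt = 186 years

Leg 1: γ = 1/√(1 − 0.511²) = 1/√0.7389 = 1.163; Δt_1 = 1.163 × 22.9 = 26.64 years.
Leg 2: γ = 1/√(1 − 0.5775²) = 1/√0.6665 = 1.225; Δt_2 = 1.225 × 34.8 = 42.63 years.
Leg 3: 28.5 years is already measured at mission control.
Leg 4: γ = 1/√(1 − 0.908²) = 1/√0.1755 = 2.387; Δt_4 = 2.387 × 36.8 = 87.83 years.
Total: 26.64 + 42.63 + 28.50 + 87.83 years.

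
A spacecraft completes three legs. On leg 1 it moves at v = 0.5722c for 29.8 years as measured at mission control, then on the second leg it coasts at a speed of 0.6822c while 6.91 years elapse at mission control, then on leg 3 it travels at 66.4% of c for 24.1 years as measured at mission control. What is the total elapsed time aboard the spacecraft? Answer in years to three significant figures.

τ = 47.5 years

Leg 1: γ = 1/√(1 − 0.5722²) = 1/√0.6726 = 1.219; τ_1 = 29.8/1.219 = 24.44 years.
Leg 2: γ = 1/√(1 − 0.6822²) = 1/√0.5346 = 1.368; τ_2 = 6.91/1.368 = 5.052 years.
Leg 3: β = 0.664; γ = 1/√(1 − 0.664²) = 1/√0.5591 = 1.337; τ_3 = 24.1/1.337 = 18.02 years.
Total: 24.44 + 5.052 + 18.02 years.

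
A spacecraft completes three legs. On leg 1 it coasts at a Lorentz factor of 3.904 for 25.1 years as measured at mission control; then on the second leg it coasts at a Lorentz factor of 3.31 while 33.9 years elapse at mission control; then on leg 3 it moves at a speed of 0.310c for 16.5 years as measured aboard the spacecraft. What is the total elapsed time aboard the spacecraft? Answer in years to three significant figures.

τ = 33.2 years

Leg 1: γ = 3.904; τ_1 = 25.1/3.904 = 6.429 years.
Leg 2: γ = 3.31; τ_2 = 33.9/3.310 = 10.24 years.
Leg 3: 16.5 years is already measured aboard the spacecraft.
Total: 6.429 + 10.24 + 16.50 years.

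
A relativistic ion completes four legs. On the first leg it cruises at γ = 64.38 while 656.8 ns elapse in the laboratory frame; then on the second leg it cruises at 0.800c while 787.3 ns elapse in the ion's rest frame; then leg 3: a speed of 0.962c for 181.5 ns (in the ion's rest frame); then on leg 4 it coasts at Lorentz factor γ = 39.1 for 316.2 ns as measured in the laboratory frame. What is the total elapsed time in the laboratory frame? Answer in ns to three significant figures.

Δt = 2950 ns

Leg 1: 656.8 ns is already measured in the laboratory frame.
Leg 2: γ = 1/√(1 − 0.800²) = 5/3 ≈ 1.667; Δt_2 = 1.667 × 787.3 = 1312 ns.
Leg 3: γ = 1/√(1 − 0.962²) = 1/√0.07456 = 3.662; Δt_3 = 3.662 × 181.5 = 664.7 ns.
Leg 4: 316.2 ns is already measured in the laboratory frame.
Total: 656.8 + 1312 + 664.7 + 316.2 ns.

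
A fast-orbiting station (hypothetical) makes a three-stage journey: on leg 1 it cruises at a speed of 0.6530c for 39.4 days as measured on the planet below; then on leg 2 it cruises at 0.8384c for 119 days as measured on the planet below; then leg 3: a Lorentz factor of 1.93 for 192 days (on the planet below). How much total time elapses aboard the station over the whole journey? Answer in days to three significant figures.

Leg 1: γ = 1/√(1 − 0.6530²) = 1/√0.5736 = 1.320; τ_1 = 39.4/1.320 = 29.84 days.
Leg 2: γ = 1/√(1 − 0.8384²) = 1/√0.2971 = 1.835; τ_2 = 119/1.835 = 64.86 days.
Leg 3: γ = 1.93; τ_3 = 192/1.930 = 99.48 days.
Total: 29.84 + 64.86 + 99.48 days.

τ = 194 days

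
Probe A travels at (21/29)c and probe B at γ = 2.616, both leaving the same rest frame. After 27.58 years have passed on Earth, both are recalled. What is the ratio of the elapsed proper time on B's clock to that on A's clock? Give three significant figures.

A: γ = 1/√(1 − (21/29)²) = 29/20 = 1.450. B: γ = 2.616.
τ_A/τ_B = γ_B/γ_A = 2.616/1.450 = 1.804, so τ_B/τ_A = 0.5543.

τ_B/τ_A = 0.554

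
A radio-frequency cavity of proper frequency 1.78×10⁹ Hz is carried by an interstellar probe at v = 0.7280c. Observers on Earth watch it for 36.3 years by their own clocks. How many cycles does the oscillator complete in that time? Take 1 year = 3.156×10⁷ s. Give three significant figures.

γ = 1/√(1 − 0.7280²) = 1/√0.4700 = 1.459
During 36.3 years of lab time, the oscillator's proper time advances by τ = Δt/γ = 36.3/1.459 = 24.89 years = 7.854×10⁸ s.
N = f × τ = 1.78×10⁹ × 7.854×10⁸ = 1.398×10¹⁸.

N = 1.40×10¹⁸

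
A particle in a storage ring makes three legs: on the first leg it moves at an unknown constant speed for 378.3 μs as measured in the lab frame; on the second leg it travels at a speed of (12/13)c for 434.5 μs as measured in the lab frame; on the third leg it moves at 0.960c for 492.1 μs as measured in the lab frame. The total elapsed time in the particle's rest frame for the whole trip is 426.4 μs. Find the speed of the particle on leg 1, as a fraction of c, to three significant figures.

β = 0.947

Leg 1: speed unknown; τ_1 = 378.3/γ_1.
Leg 2: γ = 1/√(1 − (12/13)²) = 13/5 = 2.600; τ_2 = 434.5/2.600 = 167.1 μs.
Leg 3: γ = 1/√(1 − 0.960²) = 25/7 ≈ 3.571; τ_3 = 492.1/3.571 = 137.8 μs.
Total proper time: τ_1 + 167.1 + 137.8 = 426.4, so τ_1 = 426.4 − 304.9 = 121.5 μs.
γ_1 = 378.3/121.5 = 3.114; β = √(1 − 1/γ²) = √0.8969.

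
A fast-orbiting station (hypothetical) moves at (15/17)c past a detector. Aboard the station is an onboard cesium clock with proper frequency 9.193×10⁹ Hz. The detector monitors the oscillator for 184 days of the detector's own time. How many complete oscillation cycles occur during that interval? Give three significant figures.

N = 6.88×10¹⁶

γ = 1/√(1 − (15/17)²) = 17/8 = 2.125
During 184 days of lab time, the oscillator's proper time advances by τ = Δt/γ = 184/2.125 = 86.59 days = 7.481×10⁶ s.
N = f × τ = 9.193×10⁹ × 7.481×10⁶ = 6.877×10¹⁶.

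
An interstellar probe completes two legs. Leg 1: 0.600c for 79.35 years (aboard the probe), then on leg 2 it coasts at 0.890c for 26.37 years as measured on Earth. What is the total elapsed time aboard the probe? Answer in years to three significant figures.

Leg 1: 79.35 years is already measured aboard the probe.
Leg 2: γ = 1/√(1 − 0.890²) = 1/√0.2079 = 2.193; τ_2 = 26.37/2.193 = 12.02 years.
Total: 79.35 + 12.02 years.

τ = 91.4 years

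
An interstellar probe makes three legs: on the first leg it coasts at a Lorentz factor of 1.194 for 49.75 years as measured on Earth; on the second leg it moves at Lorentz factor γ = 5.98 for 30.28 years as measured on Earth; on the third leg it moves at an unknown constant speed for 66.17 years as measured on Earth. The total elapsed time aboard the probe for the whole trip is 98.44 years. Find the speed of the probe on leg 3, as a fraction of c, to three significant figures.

β = 0.624

Leg 1: γ = 1.194; τ_1 = 49.75/1.194 = 41.67 years.
Leg 2: γ = 5.98; τ_2 = 30.28/5.980 = 5.064 years.
Leg 3: speed unknown; τ_3 = 66.17/γ_3.
Total proper time: 41.67 + 5.064 + τ_3 = 98.44, so τ_3 = 98.44 − 46.73 = 51.71 years.
γ_3 = 66.17/51.71 = 1.280; β = √(1 − 1/γ²) = √0.3893.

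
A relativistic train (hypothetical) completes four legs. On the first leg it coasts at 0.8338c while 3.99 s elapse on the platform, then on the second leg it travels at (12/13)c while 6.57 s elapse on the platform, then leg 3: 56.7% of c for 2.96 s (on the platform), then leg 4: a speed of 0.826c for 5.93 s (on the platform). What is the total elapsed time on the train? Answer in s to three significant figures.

Leg 1: γ = 1/√(1 − 0.8338²) = 1/√0.3048 = 1.811; τ_1 = 3.99/1.811 = 2.203 s.
Leg 2: γ = 1/√(1 − (12/13)²) = 13/5 = 2.600; τ_2 = 6.57/2.600 = 2.527 s.
Leg 3: β = 0.567; γ = 1/√(1 − 0.567²) = 1/√0.6785 = 1.214; τ_3 = 2.96/1.214 = 2.438 s.
Leg 4: γ = 1/√(1 − 0.826²) = 1/√0.3177 = 1.774; τ_4 = 5.93/1.774 = 3.343 s.
Total: 2.203 + 2.527 + 2.438 + 3.343 s.

τ = 10.5 s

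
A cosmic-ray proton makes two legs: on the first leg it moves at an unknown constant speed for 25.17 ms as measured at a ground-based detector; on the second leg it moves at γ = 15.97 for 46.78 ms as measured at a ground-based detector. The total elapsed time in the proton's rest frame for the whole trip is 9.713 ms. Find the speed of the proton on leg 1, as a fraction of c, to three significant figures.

β = 0.963

Leg 1: speed unknown; τ_1 = 25.17/γ_1.
Leg 2: γ = 15.97; τ_2 = 46.78/15.97 = 2.929 ms.
Total proper time: τ_1 + 2.929 = 9.713, so τ_1 = 9.713 − 2.929 = 6.784 ms.
γ_1 = 25.17/6.784 = 3.710; β = √(1 − 1/γ²) = √0.9274.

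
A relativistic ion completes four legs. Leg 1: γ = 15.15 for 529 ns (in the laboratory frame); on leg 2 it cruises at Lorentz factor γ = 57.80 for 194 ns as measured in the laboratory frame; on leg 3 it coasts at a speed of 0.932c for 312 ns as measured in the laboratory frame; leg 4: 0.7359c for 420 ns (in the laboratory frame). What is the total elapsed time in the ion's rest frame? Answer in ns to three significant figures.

τ = 436 ns

Leg 1: γ = 15.15; τ_1 = 529/15.15 = 34.92 ns.
Leg 2: γ = 57.80; τ_2 = 194/57.80 = 3.356 ns.
Leg 3: γ = 1/√(1 − 0.932²) = 1/√0.1314 = 2.759; τ_3 = 312/2.759 = 113.1 ns.
Leg 4: γ = 1/√(1 − 0.7359²) = 1/√0.4585 = 1.477; τ_4 = 420/1.477 = 284.4 ns.
Total: 34.92 + 3.356 + 113.1 + 284.4 ns.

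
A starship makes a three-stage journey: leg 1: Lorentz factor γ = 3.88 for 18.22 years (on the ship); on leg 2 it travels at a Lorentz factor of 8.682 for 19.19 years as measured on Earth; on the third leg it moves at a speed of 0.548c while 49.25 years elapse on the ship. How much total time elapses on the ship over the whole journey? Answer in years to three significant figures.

Leg 1: 18.22 years is already measured on the ship.
Leg 2: γ = 8.682; τ_2 = 19.19/8.682 = 2.210 years.
Leg 3: 49.25 years is already measured on the ship.
Total: 18.22 + 2.210 + 49.25 years.

τ = 69.7 years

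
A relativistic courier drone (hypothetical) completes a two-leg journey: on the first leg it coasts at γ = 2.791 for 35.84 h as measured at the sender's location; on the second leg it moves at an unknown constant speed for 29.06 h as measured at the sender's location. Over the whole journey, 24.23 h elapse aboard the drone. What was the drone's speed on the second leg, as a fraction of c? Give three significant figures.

β = 0.920

Leg 1: γ = 2.791; τ_1 = 35.84/2.791 = 12.84 h.
Leg 2: speed unknown; τ_2 = 29.06/γ_2.
Total proper time: 12.84 + τ_2 = 24.23, so τ_2 = 24.23 − 12.84 = 11.39 h.
γ_2 = 29.06/11.39 = 2.552; β = √(1 − 1/γ²) = √0.8464.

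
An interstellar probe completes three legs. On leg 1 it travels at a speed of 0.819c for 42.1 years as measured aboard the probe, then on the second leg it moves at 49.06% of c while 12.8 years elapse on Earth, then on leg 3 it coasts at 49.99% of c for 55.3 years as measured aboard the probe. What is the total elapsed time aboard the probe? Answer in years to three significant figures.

τ = 109 years

Leg 1: 42.1 years is already measured aboard the probe.
Leg 2: β = 0.4906; γ = 1/√(1 − 0.4906²) = 1/√0.7593 = 1.148; τ_2 = 12.8/1.148 = 11.15 years.
Leg 3: 55.3 years is already measured aboard the probe.
Total: 42.10 + 11.15 + 55.30 years.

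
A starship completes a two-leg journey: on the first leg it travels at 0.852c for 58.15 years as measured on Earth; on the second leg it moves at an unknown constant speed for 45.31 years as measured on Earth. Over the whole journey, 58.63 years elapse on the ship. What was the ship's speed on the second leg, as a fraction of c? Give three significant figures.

β = 0.783

Leg 1: γ = 1/√(1 − 0.852²) = 1/√0.2741 = 1.910; τ_1 = 58.15/1.910 = 30.44 years.
Leg 2: speed unknown; τ_2 = 45.31/γ_2.
Total proper time: 30.44 + τ_2 = 58.63, so τ_2 = 58.63 − 30.44 = 28.19 years.
γ_2 = 45.31/28.19 = 1.608; β = √(1 − 1/γ²) = √0.6130.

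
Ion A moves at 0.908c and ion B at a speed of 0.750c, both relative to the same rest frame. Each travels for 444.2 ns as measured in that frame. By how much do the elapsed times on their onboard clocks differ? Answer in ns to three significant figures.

|τ_A − τ_B| = 108 ns

A: γ = 1/√(1 − 0.908²) = 1/√0.1755 = 2.387; τ_A = 444.2/2.387 = 186.1 ns.
B: γ = 1/√(1 − 0.750²) = 1/√0.4375 = 1.512; τ_B = 444.2/1.512 = 293.8 ns.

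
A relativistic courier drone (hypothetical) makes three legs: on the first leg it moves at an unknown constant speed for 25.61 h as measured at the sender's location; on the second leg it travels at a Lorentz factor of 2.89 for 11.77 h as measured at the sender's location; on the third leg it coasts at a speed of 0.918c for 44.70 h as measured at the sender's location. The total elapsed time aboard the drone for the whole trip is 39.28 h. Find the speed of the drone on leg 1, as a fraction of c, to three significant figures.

β = 0.731

Leg 1: speed unknown; τ_1 = 25.61/γ_1.
Leg 2: γ = 2.89; τ_2 = 11.77/2.890 = 4.073 h.
Leg 3: γ = 1/√(1 − 0.918²) = 1/√0.1573 = 2.522; τ_3 = 44.70/2.522 = 17.73 h.
Total proper time: τ_1 + 4.073 + 17.73 = 39.28, so τ_1 = 39.28 − 21.80 = 17.48 h.
γ_1 = 25.61/17.48 = 1.465; β = √(1 − 1/γ²) = √0.5341.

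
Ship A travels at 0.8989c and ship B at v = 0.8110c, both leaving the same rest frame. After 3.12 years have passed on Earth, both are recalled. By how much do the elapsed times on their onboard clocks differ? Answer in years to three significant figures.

|τ_A − τ_B| = 0.458 years

A: γ = 1/√(1 − 0.8989²) = 1/√0.1920 = 2.282; τ_A = 3.12/2.282 = 1.367 years.
B: γ = 1/√(1 − 0.8110²) = 1/√0.3423 = 1.709; τ_B = 3.12/1.709 = 1.825 years.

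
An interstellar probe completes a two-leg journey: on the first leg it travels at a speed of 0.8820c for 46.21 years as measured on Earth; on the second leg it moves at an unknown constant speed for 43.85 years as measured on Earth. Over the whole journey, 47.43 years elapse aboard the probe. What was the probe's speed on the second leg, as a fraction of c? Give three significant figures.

Leg 1: γ = 1/√(1 − 0.8820²) = 1/√0.2221 = 2.122; τ_1 = 46.21/2.122 = 21.78 years.
Leg 2: speed unknown; τ_2 = 43.85/γ_2.
Total proper time: 21.78 + τ_2 = 47.43, so τ_2 = 47.43 − 21.78 = 25.65 years.
γ_2 = 43.85/25.65 = 1.709; β = √(1 − 1/γ²) = √0.6577.

β = 0.811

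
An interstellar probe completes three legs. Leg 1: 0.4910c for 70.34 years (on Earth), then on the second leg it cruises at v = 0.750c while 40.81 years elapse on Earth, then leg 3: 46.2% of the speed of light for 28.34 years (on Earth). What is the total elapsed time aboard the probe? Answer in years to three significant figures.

τ = 113 years

Leg 1: γ = 1/√(1 − 0.4910²) = 1/√0.7589 = 1.148; τ_1 = 70.34/1.148 = 61.28 years.
Leg 2: γ = 1/√(1 − 0.750²) = 1/√0.4375 = 1.512; τ_2 = 40.81/1.512 = 26.99 years.
Leg 3: β = 0.462; γ = 1/√(1 − 0.462²) = 1/√0.7866 = 1.128; τ_3 = 28.34/1.128 = 25.13 years.
Total: 61.28 + 26.99 + 25.13 years.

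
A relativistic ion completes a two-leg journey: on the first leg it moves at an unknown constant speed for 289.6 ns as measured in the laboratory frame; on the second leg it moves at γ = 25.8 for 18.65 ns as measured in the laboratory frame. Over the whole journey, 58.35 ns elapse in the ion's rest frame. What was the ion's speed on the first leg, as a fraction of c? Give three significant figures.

Leg 1: speed unknown; τ_1 = 289.6/γ_1.
Leg 2: γ = 25.8; τ_2 = 18.65/25.80 = 0.7229 ns.
Total proper time: τ_1 + 0.7229 = 58.35, so τ_1 = 58.35 − 0.7229 = 57.63 ns.
γ_1 = 289.6/57.63 = 5.025; β = √(1 − 1/γ²) = √0.9604.

β = 0.980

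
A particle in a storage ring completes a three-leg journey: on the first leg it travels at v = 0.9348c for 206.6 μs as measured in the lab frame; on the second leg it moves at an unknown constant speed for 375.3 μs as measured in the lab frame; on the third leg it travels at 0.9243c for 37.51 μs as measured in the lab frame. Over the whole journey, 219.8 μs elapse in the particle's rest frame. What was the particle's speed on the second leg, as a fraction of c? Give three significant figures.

β = 0.936

Leg 1: γ = 1/√(1 − 0.9348²) = 1/√0.1261 = 2.816; τ_1 = 206.6/2.816 = 73.38 μs.
Leg 2: speed unknown; τ_2 = 375.3/γ_2.
Leg 3: γ = 1/√(1 − 0.9243²) = 1/√0.1457 = 2.620; τ_3 = 37.51/2.620 = 14.32 μs.
Total proper time: 73.38 + τ_2 + 14.32 = 219.8, so τ_2 = 219.8 − 87.70 = 132.1 μs.
γ_2 = 375.3/132.1 = 2.841; β = √(1 − 1/γ²) = √0.8761.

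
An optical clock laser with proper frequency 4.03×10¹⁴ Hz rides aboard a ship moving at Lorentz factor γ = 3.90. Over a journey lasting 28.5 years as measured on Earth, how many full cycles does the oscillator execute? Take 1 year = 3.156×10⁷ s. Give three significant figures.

γ = 3.90
The oscillator's own cycle count is N = f × τ where τ is the proper time on the ship. τ = Δt/γ = 28.5/3.900 = 7.308 years = 2.306×10⁸ s.
N = 4.03×10¹⁴ × 2.306×10⁸ = 9.294×10²².

N = 9.29×10²²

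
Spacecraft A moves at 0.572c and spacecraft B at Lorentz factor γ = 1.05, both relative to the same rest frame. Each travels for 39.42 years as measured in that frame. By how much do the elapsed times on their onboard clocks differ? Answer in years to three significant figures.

|τ_A − τ_B| = 5.21 years

A: γ = 1/√(1 − 0.572²) = 1/√0.6728 = 1.219; τ_A = 39.42/1.219 = 32.33 years.
B: γ = 1.05; τ_B = 39.42/1.050 = 37.54 years.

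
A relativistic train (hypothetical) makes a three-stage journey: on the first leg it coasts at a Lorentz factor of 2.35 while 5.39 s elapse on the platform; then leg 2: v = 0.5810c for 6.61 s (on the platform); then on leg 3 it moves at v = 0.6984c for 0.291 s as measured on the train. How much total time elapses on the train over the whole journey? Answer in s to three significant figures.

τ = 7.96 s

Leg 1: γ = 2.35; τ_1 = 5.39/2.350 = 2.294 s.
Leg 2: γ = 1/√(1 − 0.5810²) = 1/√0.6624 = 1.229; τ_2 = 6.61/1.229 = 5.380 s.
Leg 3: 0.291 s is already measured on the train.
Total: 2.294 + 5.380 + 0.2910 s.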